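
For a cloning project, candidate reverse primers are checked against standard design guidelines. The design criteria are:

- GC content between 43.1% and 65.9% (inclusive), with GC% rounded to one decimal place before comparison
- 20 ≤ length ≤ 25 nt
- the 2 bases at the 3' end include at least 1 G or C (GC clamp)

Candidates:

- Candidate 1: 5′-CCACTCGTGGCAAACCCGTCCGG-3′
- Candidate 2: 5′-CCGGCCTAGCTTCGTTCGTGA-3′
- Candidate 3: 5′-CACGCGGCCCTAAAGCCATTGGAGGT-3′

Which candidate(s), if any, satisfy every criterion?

Candidate 2 only.

Candidate 1 (23 nt, A=4 T=3 G=6 C=10): GC 16/23 = 69.6%, outside 43.1–65.9% ✗; length 23 ✓; 3' end GG has 2 G/C ✓ — fails.
Candidate 2 (21 nt, A=2 T=6 G=6 C=7): GC 13/21 = 61.9% ✓; length 21 ✓; 3' end GA has 1 G/C ✓ — passes.
Candidate 3 (26 nt, A=6 T=4 G=8 C=8): GC 16/26 = 61.5% ✓; length 26, outside 20–25 ✗; 3' end GT has 1 G/C ✓ — fails.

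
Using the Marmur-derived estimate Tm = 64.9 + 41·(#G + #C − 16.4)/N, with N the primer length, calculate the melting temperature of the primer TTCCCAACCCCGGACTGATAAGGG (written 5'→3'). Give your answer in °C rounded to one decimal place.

Base counts: A=6, T=4, G=6, C=8; G+C = 14, N = 24.
Tm = 64.9 + 41·(14 − 16.4)/24 = 64.9 + -98.40/24 = 60.8°C.

60.8°C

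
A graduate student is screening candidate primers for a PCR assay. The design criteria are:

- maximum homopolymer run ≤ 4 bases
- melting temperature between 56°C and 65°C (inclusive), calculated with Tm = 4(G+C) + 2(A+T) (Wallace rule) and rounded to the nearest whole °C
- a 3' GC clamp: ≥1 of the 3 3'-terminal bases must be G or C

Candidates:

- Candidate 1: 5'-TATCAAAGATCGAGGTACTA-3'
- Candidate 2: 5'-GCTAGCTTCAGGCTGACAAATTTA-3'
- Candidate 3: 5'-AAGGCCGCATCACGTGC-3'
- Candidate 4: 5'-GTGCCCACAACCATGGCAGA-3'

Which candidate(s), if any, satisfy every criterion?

Candidate 3 and Candidate 4.

Candidate 1 (20 nt, A=8 T=5 G=4 C=3): longest run = 3 ✓; Tm = 2·13 + 4·7 = 54°C, outside 56–65°C ✗; 3' end CTA has 1 G/C ✓ — fails.
Candidate 2 (24 nt, A=7 T=7 G=5 C=5): longest run = 3 ✓; Tm = 2·14 + 4·10 = 68°C, outside 56–65°C ✗; 3' end TTA has 0 G/C, need ≥1 ✗ — fails.
Candidate 3 (17 nt, A=4 T=2 G=5 C=6): longest run = 2 ✓; Tm = 2·6 + 4·11 = 56°C ✓; 3' end TGC has 2 G/C ✓ — passes.
Candidate 4 (20 nt, A=6 T=2 G=5 C=7): longest run = 3 ✓; Tm = 2·8 + 4·12 = 64°C ✓; 3' end AGA has 1 G/C ✓ — passes.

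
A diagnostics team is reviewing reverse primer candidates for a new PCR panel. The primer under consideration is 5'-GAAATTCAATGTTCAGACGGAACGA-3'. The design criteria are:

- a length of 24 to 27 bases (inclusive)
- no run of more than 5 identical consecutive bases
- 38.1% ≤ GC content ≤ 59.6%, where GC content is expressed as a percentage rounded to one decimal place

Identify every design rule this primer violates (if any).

Meets all criteria.

Base counts: A=10, T=5, G=6, C=4 (length 25).
length: length 25 ✓
homopolymer run: longest run = 3 ✓
GC content: GC 10/25 = 40.0% ✓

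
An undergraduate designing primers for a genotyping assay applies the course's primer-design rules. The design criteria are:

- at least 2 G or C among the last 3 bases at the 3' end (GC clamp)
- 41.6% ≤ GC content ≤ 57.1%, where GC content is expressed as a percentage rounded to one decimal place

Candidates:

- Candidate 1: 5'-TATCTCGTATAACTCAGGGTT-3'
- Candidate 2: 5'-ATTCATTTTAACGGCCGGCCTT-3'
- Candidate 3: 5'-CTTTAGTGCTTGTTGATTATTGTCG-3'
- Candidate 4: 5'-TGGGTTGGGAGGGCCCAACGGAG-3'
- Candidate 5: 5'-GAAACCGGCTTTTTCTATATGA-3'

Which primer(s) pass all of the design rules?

Candidate 1 (21 nt, A=5 T=8 G=4 C=4): 3' end GTT has 1 G/C, need ≥2 ✗; GC 8/21 = 38.1%, outside 41.6–57.1% ✗ — fails.
Candidate 2 (22 nt, A=4 T=8 G=4 C=6): 3' end CTT has 1 G/C, need ≥2 ✗; GC 10/22 = 45.5% ✓ — fails.
Candidate 3 (25 nt, A=3 T=13 G=6 C=3): 3' end TCG has 2 G/C ✓; GC 9/25 = 36.0%, outside 41.6–57.1% ✗ — fails.
Candidate 4 (23 nt, A=4 T=3 G=12 C=4): 3' end GAG has 2 G/C ✓; GC 16/23 = 69.6%, outside 41.6–57.1% ✗ — fails.
Candidate 5 (22 nt, A=6 T=8 G=4 C=4): 3' end TGA has 1 G/C, need ≥2 ✗; GC 8/22 = 36.4%, outside 41.6–57.1% ✗ — fails.

None of the candidates satisfy all criteria.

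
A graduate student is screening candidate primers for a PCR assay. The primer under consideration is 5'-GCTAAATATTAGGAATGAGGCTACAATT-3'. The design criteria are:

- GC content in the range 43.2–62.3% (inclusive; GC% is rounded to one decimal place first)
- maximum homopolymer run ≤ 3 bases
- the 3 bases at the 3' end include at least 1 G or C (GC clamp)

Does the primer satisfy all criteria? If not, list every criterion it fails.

Fails: GC content, GC clamp.

Base counts: A=11, T=8, G=6, C=3 (length 28).
GC content: GC 9/28 = 32.1%, outside 43.2–62.3% ✗
homopolymer run: longest run = 3 ✓
GC clamp: 3' end ATT has 0 G/C, need ≥1 ✗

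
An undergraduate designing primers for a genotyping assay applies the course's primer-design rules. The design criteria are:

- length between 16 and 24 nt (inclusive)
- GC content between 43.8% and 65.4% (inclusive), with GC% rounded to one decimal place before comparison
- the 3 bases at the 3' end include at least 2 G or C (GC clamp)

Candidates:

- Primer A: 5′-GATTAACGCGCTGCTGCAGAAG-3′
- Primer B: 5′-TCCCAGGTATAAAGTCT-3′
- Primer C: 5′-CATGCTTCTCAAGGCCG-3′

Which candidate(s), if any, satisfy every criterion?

Primer C only.

Primer A (22 nt, A=6 T=4 G=7 C=5): length 22 ✓; GC 12/22 = 54.5% ✓; 3' end AAG has 1 G/C, need ≥2 ✗ — fails.
Primer B (17 nt, A=5 T=5 G=3 C=4): length 17 ✓; GC 7/17 = 41.2%, outside 43.8–65.4% ✗; 3' end TCT has 1 G/C, need ≥2 ✗ — fails.
Primer C (17 nt, A=3 T=4 G=4 C=6): length 17 ✓; GC 10/17 = 58.8% ✓; 3' end CCG has 3 G/C ✓ — passes.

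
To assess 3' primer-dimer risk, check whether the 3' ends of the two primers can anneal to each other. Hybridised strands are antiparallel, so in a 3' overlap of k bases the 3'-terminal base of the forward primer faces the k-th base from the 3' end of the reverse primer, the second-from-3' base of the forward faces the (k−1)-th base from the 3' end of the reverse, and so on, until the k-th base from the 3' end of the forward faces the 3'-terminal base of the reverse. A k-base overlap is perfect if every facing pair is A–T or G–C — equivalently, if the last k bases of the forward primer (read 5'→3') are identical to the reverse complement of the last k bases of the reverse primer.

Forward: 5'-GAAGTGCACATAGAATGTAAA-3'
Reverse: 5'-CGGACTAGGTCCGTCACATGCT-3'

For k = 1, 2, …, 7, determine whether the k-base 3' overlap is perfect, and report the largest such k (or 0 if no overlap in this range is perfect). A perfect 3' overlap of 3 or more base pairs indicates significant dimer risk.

Longest perfect overlap: 1 complementary base pair; below the dimer-risk threshold (threshold 3).

Last 7 bases (5'→3') — forward …ATGTAAA, reverse …ACATGCT.
Reverse complement of the reverse primer's last 7 bases: AGCATGT; its first k bases are the reverse complement of the reverse primer's last k bases, so a perfect k-base overlap needs the forward primer's last k bases to equal them.
Comparing (forward last k vs required): k=1: A vs A ✓; k=2: AA vs AG ✗; k=3: AAA vs AGC ✗; k=4: TAAA vs AGCA ✗; k=5: GTAAA vs AGCAT ✗; k=6: TGTAAA vs AGCATG ✗; k=7: ATGTAAA vs AGCATGT ✗.
Only k = 1 is perfect, so the longest perfect 3' overlap is 1.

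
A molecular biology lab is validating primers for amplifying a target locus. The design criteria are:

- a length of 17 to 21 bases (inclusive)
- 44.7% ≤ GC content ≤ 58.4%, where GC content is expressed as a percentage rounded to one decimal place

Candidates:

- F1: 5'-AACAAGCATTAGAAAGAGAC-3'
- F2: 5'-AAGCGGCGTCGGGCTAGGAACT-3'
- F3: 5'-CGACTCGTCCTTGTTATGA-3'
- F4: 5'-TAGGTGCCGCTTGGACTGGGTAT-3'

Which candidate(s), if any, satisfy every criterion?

F3 only.

F1 (20 nt, A=11 T=2 G=4 C=3): length 20 ✓; GC 7/20 = 35.0%, outside 44.7–58.4% ✗ — fails.
F2 (22 nt, A=5 T=3 G=9 C=5): length 22, outside 17–21 ✗; GC 14/22 = 63.6%, outside 44.7–58.4% ✗ — fails.
F3 (19 nt, A=3 T=7 G=4 C=5): length 19 ✓; GC 9/19 = 47.4% ✓ — passes.
F4 (23 nt, A=3 T=7 G=9 C=4): length 23, outside 17–21 ✗; GC 13/23 = 56.5% ✓ — fails.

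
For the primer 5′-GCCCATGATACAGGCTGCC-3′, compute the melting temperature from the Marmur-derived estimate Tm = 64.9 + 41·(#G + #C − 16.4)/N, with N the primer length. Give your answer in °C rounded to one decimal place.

55.4°C

Base counts: A=4, T=3, G=5, C=7; G+C = 12, N = 19.
Tm = 64.9 + 41·(12 − 16.4)/19 = 64.9 + -180.40/19 = 55.4°C.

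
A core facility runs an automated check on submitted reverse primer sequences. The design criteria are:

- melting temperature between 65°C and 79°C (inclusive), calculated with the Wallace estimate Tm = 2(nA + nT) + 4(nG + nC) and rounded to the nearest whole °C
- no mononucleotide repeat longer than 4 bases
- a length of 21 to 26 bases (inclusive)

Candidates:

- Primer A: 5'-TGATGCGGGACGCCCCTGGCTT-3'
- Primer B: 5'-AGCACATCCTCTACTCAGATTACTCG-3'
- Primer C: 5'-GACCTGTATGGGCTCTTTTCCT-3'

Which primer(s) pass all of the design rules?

Primer A, Primer B and Primer C.

Primer A (22 nt, A=2 T=5 G=8 C=7): Tm = 2·7 + 4·15 = 74°C ✓; longest run = 4 ✓; length 22 ✓ — passes.
Primer B (26 nt, A=7 T=7 G=3 C=9): Tm = 2·14 + 4·12 = 76°C ✓; longest run = 2 ✓; length 26 ✓ — passes.
Primer C (22 nt, A=2 T=9 G=5 C=6): Tm = 2·11 + 4·11 = 66°C ✓; longest run = 4 ✓; length 22 ✓ — passes.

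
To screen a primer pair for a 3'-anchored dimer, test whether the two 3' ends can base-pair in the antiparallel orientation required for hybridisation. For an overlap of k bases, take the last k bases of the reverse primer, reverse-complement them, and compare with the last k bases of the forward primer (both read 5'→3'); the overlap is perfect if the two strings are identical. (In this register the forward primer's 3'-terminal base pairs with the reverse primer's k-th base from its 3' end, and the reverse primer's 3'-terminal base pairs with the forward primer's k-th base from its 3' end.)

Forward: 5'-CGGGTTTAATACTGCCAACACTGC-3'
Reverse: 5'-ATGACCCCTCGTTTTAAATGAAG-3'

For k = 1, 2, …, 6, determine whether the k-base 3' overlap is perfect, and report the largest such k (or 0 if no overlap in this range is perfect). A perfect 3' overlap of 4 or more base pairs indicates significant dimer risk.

Last 6 bases (5'→3') — forward …CACTGC, reverse …ATGAAG.
Reverse complement of the reverse primer's last 6 bases: CTTCAT; its first k bases are the reverse complement of the reverse primer's last k bases, so a perfect k-base overlap needs the forward primer's last k bases to equal them.
Comparing (forward last k vs required): k=1: C vs C ✓; k=2: GC vs CT ✗; k=3: TGC vs CTT ✗; k=4: CTGC vs CTTC ✗; k=5: ACTGC vs CTTCA ✗; k=6: CACTGC vs CTTCAT ✗.
Only k = 1 is perfect, so the longest perfect 3' overlap is 1.

Longest perfect overlap: 1 complementary base pair; below the dimer-risk threshold (threshold 4).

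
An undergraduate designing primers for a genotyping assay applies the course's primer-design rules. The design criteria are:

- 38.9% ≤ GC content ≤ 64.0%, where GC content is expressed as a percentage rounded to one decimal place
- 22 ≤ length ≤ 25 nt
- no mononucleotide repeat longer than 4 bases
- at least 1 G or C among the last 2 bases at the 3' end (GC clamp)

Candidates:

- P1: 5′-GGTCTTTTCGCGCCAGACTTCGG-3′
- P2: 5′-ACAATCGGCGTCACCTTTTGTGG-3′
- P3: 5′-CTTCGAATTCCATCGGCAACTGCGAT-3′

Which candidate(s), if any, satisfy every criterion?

P1 (23 nt, A=2 T=7 G=7 C=7): GC 14/23 = 60.9% ✓; length 23 ✓; longest run = 4 ✓; 3' end GG has 2 G/C ✓ — passes.
P2 (23 nt, A=4 T=7 G=6 C=6): GC 12/23 = 52.2% ✓; length 23 ✓; longest run = 4 ✓; 3' end GG has 2 G/C ✓ — passes.
P3 (26 nt, A=6 T=7 G=5 C=8): GC 13/26 = 50.0% ✓; length 26, outside 22–25 ✗; longest run = 2 ✓; 3' end AT has 0 G/C, need ≥1 ✗ — fails.

P1 and P2.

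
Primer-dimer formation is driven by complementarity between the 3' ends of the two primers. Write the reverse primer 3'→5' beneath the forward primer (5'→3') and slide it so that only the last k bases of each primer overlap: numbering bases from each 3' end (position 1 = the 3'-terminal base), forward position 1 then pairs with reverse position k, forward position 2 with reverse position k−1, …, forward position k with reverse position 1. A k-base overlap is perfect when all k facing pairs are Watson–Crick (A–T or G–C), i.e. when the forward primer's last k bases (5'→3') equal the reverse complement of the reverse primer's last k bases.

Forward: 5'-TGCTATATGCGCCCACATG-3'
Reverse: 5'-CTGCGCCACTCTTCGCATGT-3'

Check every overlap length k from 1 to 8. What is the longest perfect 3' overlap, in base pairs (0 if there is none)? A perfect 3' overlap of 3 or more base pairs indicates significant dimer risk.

Longest perfect overlap: 5 complementary base pairs; significant dimer risk (threshold 3).

Last 8 bases (5'→3') — forward …CCCACATG, reverse …TCGCATGT.
Reverse complement of the reverse primer's last 8 bases: ACATGCGA; its first k bases are the reverse complement of the reverse primer's last k bases, so a perfect k-base overlap needs the forward primer's last k bases to equal them.
Comparing (forward last k vs required): k=1: G vs A ✗; k=2: TG vs AC ✗; k=3: ATG vs ACA ✗; k=4: CATG vs ACAT ✗; k=5: ACATG vs ACATG ✓; k=6: CACATG vs ACATGC ✗; k=7: CCACATG vs ACATGCG ✗; k=8: CCCACATG vs ACATGCGA ✗.
Only k = 5 is perfect, so the longest perfect 3' overlap is 5.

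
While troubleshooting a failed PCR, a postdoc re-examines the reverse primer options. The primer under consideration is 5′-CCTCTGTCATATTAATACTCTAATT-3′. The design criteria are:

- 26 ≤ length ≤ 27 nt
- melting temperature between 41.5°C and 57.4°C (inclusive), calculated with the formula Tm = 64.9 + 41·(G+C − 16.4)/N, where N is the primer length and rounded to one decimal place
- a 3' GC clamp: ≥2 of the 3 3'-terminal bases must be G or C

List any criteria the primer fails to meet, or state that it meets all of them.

Base counts: A=7, T=11, G=1, C=6 (length 25).
length: length 25, outside 26–27 ✗
Tm: Tm = 64.9 + 41·(7 − 16.4)/25 = 49.5°C ✓
GC clamp: 3' end ATT has 0 G/C, need ≥2 ✗

Fails: length, GC clamp.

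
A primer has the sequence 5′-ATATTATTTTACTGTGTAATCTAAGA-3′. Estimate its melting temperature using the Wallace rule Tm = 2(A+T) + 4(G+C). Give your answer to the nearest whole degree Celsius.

62°C

Base counts: A=9, T=12, G=3, C=2 (length 26).
Tm = 2·(9+12) + 4·(3+2) = 2·21 + 4·5 = 42 + 20 = 62°C.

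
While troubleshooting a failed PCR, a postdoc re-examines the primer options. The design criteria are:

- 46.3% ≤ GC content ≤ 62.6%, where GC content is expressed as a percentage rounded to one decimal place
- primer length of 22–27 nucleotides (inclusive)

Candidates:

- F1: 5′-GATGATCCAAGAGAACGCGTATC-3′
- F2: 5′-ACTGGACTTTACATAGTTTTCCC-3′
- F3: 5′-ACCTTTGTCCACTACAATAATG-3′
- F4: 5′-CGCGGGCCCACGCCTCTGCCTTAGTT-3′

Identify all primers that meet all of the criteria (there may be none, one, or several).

F1 (23 nt, A=8 T=4 G=6 C=5): GC 11/23 = 47.8% ✓; length 23 ✓ — passes.
F2 (23 nt, A=5 T=9 G=3 C=6): GC 9/23 = 39.1%, outside 46.3–62.6% ✗; length 23 ✓ — fails.
F3 (22 nt, A=7 T=7 G=2 C=6): GC 8/22 = 36.4%, outside 46.3–62.6% ✗; length 22 ✓ — fails.
F4 (26 nt, A=2 T=6 G=7 C=11): GC 18/26 = 69.2%, outside 46.3–62.6% ✗; length 26 ✓ — fails.

F1 only.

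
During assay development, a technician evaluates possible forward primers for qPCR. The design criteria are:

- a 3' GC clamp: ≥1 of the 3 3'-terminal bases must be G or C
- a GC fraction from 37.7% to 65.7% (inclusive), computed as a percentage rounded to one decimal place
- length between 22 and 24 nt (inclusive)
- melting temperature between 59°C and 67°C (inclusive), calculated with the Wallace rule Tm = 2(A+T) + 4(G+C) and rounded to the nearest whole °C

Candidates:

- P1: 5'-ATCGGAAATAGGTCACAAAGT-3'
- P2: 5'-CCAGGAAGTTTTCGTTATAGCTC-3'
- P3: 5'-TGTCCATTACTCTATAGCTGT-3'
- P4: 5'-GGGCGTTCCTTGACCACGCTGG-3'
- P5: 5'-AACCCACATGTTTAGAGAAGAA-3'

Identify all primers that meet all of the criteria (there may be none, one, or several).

P2 only.

P1 (21 nt, A=9 T=4 G=5 C=3): 3' end AGT has 1 G/C ✓; GC 8/21 = 38.1% ✓; length 21, outside 22–24 ✗; Tm = 2·13 + 4·8 = 58°C, outside 59–67°C ✗ — fails.
P2 (23 nt, A=5 T=8 G=5 C=5): 3' end CTC has 2 G/C ✓; GC 10/23 = 43.5% ✓; length 23 ✓; Tm = 2·13 + 4·10 = 66°C ✓ — passes.
P3 (21 nt, A=4 T=9 G=3 C=5): 3' end TGT has 1 G/C ✓; GC 8/21 = 38.1% ✓; length 21, outside 22–24 ✗; Tm = 2·13 + 4·8 = 58°C, outside 59–67°C ✗ — fails.
P4 (22 nt, A=2 T=5 G=8 C=7): 3' end TGG has 2 G/C ✓; GC 15/22 = 68.2%, outside 37.7–65.7% ✗; length 22 ✓; Tm = 2·7 + 4·15 = 74°C, outside 59–67°C ✗ — fails.
P5 (22 nt, A=10 T=4 G=4 C=4): 3' end GAA has 1 G/C ✓; GC 8/22 = 36.4%, outside 37.7–65.7% ✗; length 22 ✓; Tm = 2·14 + 4·8 = 60°C ✓ — fails.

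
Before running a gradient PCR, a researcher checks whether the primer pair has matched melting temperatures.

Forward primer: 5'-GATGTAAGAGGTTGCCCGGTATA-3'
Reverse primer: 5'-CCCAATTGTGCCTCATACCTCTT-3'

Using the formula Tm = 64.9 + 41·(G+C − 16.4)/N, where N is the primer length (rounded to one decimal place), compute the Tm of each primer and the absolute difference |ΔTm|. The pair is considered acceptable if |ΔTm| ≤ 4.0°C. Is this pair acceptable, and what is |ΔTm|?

Forward: G+C = 11, N = 23 → Tm = 64.9 + 41·(11 − 16.4)/23 = 55.3°C.
Reverse: G+C = 11, N = 23 → Tm = 64.9 + 41·(11 − 16.4)/23 = 55.3°C.
|ΔTm| = |55.3 − 55.3| = 0.0°C, ≤ 4.0°C.

|ΔTm| = 0.0°C; the pair is acceptable.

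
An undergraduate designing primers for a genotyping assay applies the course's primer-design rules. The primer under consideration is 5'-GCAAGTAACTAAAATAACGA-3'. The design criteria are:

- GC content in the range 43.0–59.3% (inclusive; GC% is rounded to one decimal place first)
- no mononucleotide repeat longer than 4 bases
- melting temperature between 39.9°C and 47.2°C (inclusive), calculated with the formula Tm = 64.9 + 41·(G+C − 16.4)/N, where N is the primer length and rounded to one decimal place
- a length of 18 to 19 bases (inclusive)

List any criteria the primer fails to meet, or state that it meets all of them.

Base counts: A=11, T=3, G=3, C=3 (length 20).
GC content: GC 6/20 = 30.0%, outside 43.0–59.3% ✗
homopolymer run: longest run = 4 ✓
Tm: Tm = 64.9 + 41·(6 − 16.4)/20 = 43.6°C ✓
length: length 20, outside 18–19 ✗

Fails: GC content, length.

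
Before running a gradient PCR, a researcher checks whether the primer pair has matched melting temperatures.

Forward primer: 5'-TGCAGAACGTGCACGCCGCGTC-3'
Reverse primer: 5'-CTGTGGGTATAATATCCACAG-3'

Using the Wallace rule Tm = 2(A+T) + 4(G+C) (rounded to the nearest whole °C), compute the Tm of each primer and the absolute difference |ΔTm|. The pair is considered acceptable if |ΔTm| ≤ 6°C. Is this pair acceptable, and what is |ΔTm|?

Forward: A=4 T=3 G=7 C=8 → Tm = 2·7 + 4·15 = 74°C.
Reverse: A=6 T=6 G=5 C=4 → Tm = 2·12 + 4·9 = 60°C.
|ΔTm| = |74 − 60| = 14°C, > 6°C.

|ΔTm| = 14°C; the pair is not acceptable.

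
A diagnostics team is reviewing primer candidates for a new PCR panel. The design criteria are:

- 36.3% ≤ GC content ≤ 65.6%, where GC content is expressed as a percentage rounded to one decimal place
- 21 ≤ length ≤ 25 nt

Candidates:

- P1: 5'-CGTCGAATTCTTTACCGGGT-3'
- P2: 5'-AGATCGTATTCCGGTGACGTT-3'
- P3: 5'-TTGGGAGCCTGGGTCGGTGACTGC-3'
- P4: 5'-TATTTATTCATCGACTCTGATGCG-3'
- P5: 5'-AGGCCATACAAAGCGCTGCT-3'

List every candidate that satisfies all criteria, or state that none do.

P2 and P4.

P1 (20 nt, A=3 T=7 G=5 C=5): GC 10/20 = 50.0% ✓; length 20, outside 21–25 ✗ — fails.
P2 (21 nt, A=4 T=7 G=6 C=4): GC 10/21 = 47.6% ✓; length 21 ✓ — passes.
P3 (24 nt, A=2 T=6 G=11 C=5): GC 16/24 = 66.7%, outside 36.3–65.6% ✗; length 24 ✓ — fails.
P4 (24 nt, A=5 T=10 G=4 C=5): GC 9/24 = 37.5% ✓; length 24 ✓ — passes.
P5 (20 nt, A=6 T=3 G=5 C=6): GC 11/20 = 55.0% ✓; length 20, outside 21–25 ✗ — fails.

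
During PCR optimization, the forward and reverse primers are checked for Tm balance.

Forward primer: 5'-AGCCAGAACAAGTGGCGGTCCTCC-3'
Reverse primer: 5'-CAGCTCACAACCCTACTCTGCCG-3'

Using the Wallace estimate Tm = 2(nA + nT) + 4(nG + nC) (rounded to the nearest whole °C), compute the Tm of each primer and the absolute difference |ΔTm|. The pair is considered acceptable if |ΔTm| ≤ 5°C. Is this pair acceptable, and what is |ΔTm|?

Forward: A=6 T=3 G=7 C=8 → Tm = 2·9 + 4·15 = 78°C.
Reverse: A=5 T=4 G=3 C=11 → Tm = 2·9 + 4·14 = 74°C.
|ΔTm| = |78 − 74| = 4°C, ≤ 5°C.

|ΔTm| = 4°C; the pair is acceptable.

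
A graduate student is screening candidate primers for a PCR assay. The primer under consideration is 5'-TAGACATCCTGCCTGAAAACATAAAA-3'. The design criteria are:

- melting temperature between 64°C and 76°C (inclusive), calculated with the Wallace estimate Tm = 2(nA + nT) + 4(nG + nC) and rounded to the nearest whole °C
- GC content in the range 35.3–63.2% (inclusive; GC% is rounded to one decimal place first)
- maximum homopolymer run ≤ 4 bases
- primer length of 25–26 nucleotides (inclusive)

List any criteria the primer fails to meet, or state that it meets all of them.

Fails: GC content.

Base counts: A=12, T=5, G=3, C=6 (length 26).
Tm: Tm = 2·17 + 4·9 = 70°C ✓
GC content: GC 9/26 = 34.6%, outside 35.3–63.2% ✗
homopolymer run: longest run = 4 ✓
length: length 26 ✓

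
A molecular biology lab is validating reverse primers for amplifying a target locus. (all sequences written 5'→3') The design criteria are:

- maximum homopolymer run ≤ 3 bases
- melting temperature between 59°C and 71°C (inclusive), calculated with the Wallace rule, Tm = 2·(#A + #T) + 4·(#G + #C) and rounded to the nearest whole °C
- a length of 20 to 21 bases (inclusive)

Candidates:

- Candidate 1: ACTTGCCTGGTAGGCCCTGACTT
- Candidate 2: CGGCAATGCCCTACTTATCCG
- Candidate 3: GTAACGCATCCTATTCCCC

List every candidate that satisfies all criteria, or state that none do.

Candidate 2 only.

Candidate 1 (23 nt, A=3 T=7 G=6 C=7): longest run = 3 ✓; Tm = 2·10 + 4·13 = 72°C, outside 59–71°C ✗; length 23, outside 20–21 ✗ — fails.
Candidate 2 (21 nt, A=4 T=5 G=4 C=8): longest run = 3 ✓; Tm = 2·9 + 4·12 = 66°C ✓; length 21 ✓ — passes.
Candidate 3 (19 nt, A=4 T=5 G=2 C=8): longest run = 4, exceeds 3 ✗; Tm = 2·9 + 4·10 = 58°C, outside 59–71°C ✗; length 19, outside 20–21 ✗ — fails.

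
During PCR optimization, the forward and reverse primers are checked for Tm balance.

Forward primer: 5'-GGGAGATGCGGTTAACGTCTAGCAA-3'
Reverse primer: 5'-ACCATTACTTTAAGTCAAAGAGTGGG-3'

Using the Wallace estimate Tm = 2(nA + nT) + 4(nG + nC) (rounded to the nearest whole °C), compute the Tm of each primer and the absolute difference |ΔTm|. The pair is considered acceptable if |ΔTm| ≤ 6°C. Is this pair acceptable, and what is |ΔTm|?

Forward: A=7 T=5 G=9 C=4 → Tm = 2·12 + 4·13 = 76°C.
Reverse: A=9 T=7 G=6 C=4 → Tm = 2·16 + 4·10 = 72°C.
|ΔTm| = |76 − 72| = 4°C, ≤ 6°C.

|ΔTm| = 4°C; the pair is acceptable.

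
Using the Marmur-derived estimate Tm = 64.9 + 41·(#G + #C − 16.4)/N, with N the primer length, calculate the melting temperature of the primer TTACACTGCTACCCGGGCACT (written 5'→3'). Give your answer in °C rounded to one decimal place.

56.3°C

Base counts: A=4, T=5, G=4, C=8; G+C = 12, N = 21.
Tm = 64.9 + 41·(12 − 16.4)/21 = 64.9 + -180.40/21 = 56.3°C.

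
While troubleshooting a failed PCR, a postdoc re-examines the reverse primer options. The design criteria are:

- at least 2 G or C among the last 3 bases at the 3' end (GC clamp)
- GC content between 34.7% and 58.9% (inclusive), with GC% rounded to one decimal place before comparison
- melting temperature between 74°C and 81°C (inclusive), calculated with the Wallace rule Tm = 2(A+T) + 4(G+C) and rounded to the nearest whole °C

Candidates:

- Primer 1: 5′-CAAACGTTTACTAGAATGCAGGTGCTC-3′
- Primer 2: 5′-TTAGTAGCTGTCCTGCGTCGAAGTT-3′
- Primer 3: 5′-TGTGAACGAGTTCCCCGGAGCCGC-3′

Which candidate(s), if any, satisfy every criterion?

Primer 1 (27 nt, A=8 T=7 G=6 C=6): 3' end CTC has 2 G/C ✓; GC 12/27 = 44.4% ✓; Tm = 2·15 + 4·12 = 78°C ✓ — passes.
Primer 2 (25 nt, A=4 T=9 G=7 C=5): 3' end GTT has 1 G/C, need ≥2 ✗; GC 12/25 = 48.0% ✓; Tm = 2·13 + 4·12 = 74°C ✓ — fails.
Primer 3 (24 nt, A=4 T=4 G=8 C=8): 3' end CGC has 3 G/C ✓; GC 16/24 = 66.7%, outside 34.7–58.9% ✗; Tm = 2·8 + 4·16 = 80°C ✓ — fails.

Primer 1 only.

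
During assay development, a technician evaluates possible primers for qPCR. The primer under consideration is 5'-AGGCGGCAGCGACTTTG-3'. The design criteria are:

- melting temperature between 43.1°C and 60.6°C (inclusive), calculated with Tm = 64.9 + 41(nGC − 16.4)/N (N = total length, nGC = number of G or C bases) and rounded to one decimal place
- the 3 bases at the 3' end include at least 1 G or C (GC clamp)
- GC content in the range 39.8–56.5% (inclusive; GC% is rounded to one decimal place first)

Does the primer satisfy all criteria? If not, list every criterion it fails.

Base counts: A=3, T=3, G=7, C=4 (length 17).
Tm: Tm = 64.9 + 41·(11 − 16.4)/17 = 51.9°C ✓
GC clamp: 3' end TTG has 1 G/C ✓
GC content: GC 11/17 = 64.7%, outside 39.8–56.5% ✗

Fails: GC content.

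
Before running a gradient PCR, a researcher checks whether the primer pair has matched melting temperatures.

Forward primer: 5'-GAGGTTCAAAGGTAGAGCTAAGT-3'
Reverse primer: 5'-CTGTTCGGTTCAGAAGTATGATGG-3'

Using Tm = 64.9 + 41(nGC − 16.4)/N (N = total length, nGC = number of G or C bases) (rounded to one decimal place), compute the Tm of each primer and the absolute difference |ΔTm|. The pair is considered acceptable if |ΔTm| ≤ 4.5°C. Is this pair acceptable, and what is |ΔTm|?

Forward: G+C = 10, N = 23 → Tm = 64.9 + 41·(10 − 16.4)/23 = 53.5°C.
Reverse: G+C = 11, N = 24 → Tm = 64.9 + 41·(11 − 16.4)/24 = 55.7°C.
|ΔTm| = |53.5 − 55.7| = 2.2°C, ≤ 4.5°C.

|ΔTm| = 2.2°C; the pair is acceptable.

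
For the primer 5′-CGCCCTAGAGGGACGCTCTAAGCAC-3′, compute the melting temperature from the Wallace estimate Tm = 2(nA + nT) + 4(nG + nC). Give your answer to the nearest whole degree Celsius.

82°C

Base counts: A=6, T=3, G=7, C=9 (length 25).
Tm = 2·(6+3) + 4·(7+9) = 2·9 + 4·16 = 18 + 64 = 82°C.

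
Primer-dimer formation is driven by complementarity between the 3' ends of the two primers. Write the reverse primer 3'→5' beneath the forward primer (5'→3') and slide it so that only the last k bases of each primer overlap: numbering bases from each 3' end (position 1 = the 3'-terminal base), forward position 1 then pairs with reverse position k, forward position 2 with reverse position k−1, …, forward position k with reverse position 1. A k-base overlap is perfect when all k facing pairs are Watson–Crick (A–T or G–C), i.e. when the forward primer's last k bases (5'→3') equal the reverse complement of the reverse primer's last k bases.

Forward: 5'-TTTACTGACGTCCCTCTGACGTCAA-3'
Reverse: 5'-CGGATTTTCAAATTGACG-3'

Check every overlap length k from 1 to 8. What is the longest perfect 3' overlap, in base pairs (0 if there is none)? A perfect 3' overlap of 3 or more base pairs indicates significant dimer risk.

Longest perfect overlap: 6 complementary base pairs; significant dimer risk (threshold 3).

Last 8 bases (5'→3') — forward …GACGTCAA, reverse …AATTGACG.
Reverse complement of the reverse primer's last 8 bases: CGTCAATT; its first k bases are the reverse complement of the reverse primer's last k bases, so a perfect k-base overlap needs the forward primer's last k bases to equal them.
Comparing (forward last k vs required): k=1: A vs C ✗; k=2: AA vs CG ✗; k=3: CAA vs CGT ✗; k=4: TCAA vs CGTC ✗; k=5: GTCAA vs CGTCA ✗; k=6: CGTCAA vs CGTCAA ✓; k=7: ACGTCAA vs CGTCAAT ✗; k=8: GACGTCAA vs CGTCAATT ✗.
Only k = 6 is perfect, so the longest perfect 3' overlap is 6.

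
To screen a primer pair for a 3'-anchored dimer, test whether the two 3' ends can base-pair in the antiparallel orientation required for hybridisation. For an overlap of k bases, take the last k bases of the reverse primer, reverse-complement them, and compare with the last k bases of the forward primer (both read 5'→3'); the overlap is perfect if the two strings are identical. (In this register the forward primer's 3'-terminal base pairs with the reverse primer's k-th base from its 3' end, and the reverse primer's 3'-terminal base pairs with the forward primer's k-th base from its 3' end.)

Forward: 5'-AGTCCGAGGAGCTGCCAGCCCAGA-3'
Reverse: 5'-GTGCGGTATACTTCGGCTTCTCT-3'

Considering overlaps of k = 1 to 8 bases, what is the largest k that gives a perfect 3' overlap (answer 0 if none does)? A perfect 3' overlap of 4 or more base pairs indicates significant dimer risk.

Last 8 bases (5'→3') — forward …AGCCCAGA, reverse …GCTTCTCT.
Reverse complement of the reverse primer's last 8 bases: AGAGAAGC; its first k bases are the reverse complement of the reverse primer's last k bases, so a perfect k-base overlap needs the forward primer's last k bases to equal them.
Comparing (forward last k vs required): k=1: A vs A ✓; k=2: GA vs AG ✗; k=3: AGA vs AGA ✓; k=4: CAGA vs AGAG ✗; k=5: CCAGA vs AGAGA ✗; k=6: CCCAGA vs AGAGAA ✗; k=7: GCCCAGA vs AGAGAAG ✗; k=8: AGCCCAGA vs AGAGAAGC ✗.
Perfect overlaps at k = 1, 3; the largest is 3.

Longest perfect overlap: 3 complementary base pairs; below the dimer-risk threshold (threshold 4).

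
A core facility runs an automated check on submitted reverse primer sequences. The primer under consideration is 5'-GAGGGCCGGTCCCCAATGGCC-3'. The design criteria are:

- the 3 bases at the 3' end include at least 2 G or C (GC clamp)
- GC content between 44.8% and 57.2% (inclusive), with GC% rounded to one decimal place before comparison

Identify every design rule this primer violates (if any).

Fails: GC content.

Base counts: A=3, T=2, G=8, C=8 (length 21).
GC clamp: 3' end GCC has 3 G/C ✓
GC content: GC 16/21 = 76.2%, outside 44.8–57.2% ✗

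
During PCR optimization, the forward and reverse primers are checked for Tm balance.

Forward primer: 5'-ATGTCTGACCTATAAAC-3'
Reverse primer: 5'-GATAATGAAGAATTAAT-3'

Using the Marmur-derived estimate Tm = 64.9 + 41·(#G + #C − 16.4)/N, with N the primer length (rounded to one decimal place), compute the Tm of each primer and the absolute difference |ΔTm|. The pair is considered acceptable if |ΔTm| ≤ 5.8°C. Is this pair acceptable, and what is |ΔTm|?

Forward: G+C = 6, N = 17 → Tm = 64.9 + 41·(6 − 16.4)/17 = 39.8°C.
Reverse: G+C = 3, N = 17 → Tm = 64.9 + 41·(3 − 16.4)/17 = 32.6°C.
|ΔTm| = |39.8 − 32.6| = 7.2°C, > 5.8°C.

|ΔTm| = 7.2°C; the pair is not acceptable.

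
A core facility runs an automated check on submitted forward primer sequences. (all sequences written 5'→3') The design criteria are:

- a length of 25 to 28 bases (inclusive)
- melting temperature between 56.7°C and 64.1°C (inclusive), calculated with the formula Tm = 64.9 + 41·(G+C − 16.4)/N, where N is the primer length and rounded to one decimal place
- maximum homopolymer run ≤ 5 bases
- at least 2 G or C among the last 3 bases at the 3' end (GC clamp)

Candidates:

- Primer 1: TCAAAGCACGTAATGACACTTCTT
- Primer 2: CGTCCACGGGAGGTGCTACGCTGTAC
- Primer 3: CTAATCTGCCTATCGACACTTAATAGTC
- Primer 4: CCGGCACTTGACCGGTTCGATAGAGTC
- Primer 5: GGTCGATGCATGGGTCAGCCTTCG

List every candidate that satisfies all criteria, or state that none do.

Primer 1 (24 nt, A=8 T=7 G=3 C=6): length 24, outside 25–28 ✗; Tm = 64.9 + 41·(9 − 16.4)/24 = 52.3°C, outside 56.7–64.1°C ✗; longest run = 3 ✓; 3' end CTT has 1 G/C, need ≥2 ✗ — fails.
Primer 2 (26 nt, A=4 T=5 G=9 C=8): length 26 ✓; Tm = 64.9 + 41·(17 − 16.4)/26 = 65.8°C, outside 56.7–64.1°C ✗; longest run = 3 ✓; 3' end TAC has 1 G/C, need ≥2 ✗ — fails.
Primer 3 (28 nt, A=8 T=9 G=3 C=8): length 28 ✓; Tm = 64.9 + 41·(11 − 16.4)/28 = 57.0°C ✓; longest run = 2 ✓; 3' end GTC has 2 G/C ✓ — passes.
Primer 4 (27 nt, A=5 T=6 G=8 C=8): length 27 ✓; Tm = 64.9 + 41·(16 − 16.4)/27 = 64.3°C, outside 56.7–64.1°C ✗; longest run = 2 ✓; 3' end GTC has 2 G/C ✓ — fails.
Primer 5 (24 nt, A=3 T=6 G=9 C=6): length 24, outside 25–28 ✗; Tm = 64.9 + 41·(15 − 16.4)/24 = 62.5°C ✓; longest run = 3 ✓; 3' end TCG has 2 G/C ✓ — fails.

Primer 3 only.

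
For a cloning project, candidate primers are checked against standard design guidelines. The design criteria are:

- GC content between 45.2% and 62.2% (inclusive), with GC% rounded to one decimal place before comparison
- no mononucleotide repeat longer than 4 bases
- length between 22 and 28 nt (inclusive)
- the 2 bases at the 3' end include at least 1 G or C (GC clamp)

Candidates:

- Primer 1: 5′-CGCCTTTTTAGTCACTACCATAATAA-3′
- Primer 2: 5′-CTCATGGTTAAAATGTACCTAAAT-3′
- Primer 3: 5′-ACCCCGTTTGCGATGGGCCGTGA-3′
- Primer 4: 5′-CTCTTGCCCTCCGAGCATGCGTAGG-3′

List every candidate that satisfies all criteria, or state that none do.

None of the candidates satisfy all criteria.

Primer 1 (26 nt, A=8 T=9 G=2 C=7): GC 9/26 = 34.6%, outside 45.2–62.2% ✗; longest run = 5, exceeds 4 ✗; length 26 ✓; 3' end AA has 0 G/C, need ≥1 ✗ — fails.
Primer 2 (24 nt, A=9 T=8 G=3 C=4): GC 7/24 = 29.2%, outside 45.2–62.2% ✗; longest run = 4 ✓; length 24 ✓; 3' end AT has 0 G/C, need ≥1 ✗ — fails.
Primer 3 (23 nt, A=3 T=5 G=8 C=7): GC 15/23 = 65.2%, outside 45.2–62.2% ✗; longest run = 4 ✓; length 23 ✓; 3' end GA has 1 G/C ✓ — fails.
Primer 4 (25 nt, A=3 T=6 G=7 C=9): GC 16/25 = 64.0%, outside 45.2–62.2% ✗; longest run = 3 ✓; length 25 ✓; 3' end GG has 2 G/C ✓ — fails.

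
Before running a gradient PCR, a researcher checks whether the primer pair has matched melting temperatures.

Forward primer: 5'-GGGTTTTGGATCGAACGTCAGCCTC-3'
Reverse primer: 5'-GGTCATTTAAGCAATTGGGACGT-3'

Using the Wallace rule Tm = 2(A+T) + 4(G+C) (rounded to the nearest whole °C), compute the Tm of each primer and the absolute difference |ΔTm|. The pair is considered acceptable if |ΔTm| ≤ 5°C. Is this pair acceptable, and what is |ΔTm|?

|ΔTm| = 12°C; the pair is not acceptable.

Forward: A=4 T=7 G=8 C=6 → Tm = 2·11 + 4·14 = 78°C.
Reverse: A=6 T=7 G=7 C=3 → Tm = 2·13 + 4·10 = 66°C.
|ΔTm| = |78 − 66| = 12°C, > 5°C.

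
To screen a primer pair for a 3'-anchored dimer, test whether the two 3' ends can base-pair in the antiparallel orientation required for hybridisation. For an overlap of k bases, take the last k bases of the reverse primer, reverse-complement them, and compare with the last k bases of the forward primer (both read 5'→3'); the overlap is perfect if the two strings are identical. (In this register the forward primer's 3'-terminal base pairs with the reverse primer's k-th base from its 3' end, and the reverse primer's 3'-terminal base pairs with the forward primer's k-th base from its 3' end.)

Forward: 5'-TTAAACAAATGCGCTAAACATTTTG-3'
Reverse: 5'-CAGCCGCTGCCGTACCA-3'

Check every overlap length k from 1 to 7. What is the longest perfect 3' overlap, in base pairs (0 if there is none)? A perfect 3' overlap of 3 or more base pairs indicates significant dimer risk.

Last 7 bases (5'→3') — forward …CATTTTG, reverse …CGTACCA.
Reverse complement of the reverse primer's last 7 bases: TGGTACG; its first k bases are the reverse complement of the reverse primer's last k bases, so a perfect k-base overlap needs the forward primer's last k bases to equal them.
Comparing (forward last k vs required): k=1: G vs T ✗; k=2: TG vs TG ✓; k=3: TTG vs TGG ✗; k=4: TTTG vs TGGT ✗; k=5: TTTTG vs TGGTA ✗; k=6: ATTTTG vs TGGTAC ✗; k=7: CATTTTG vs TGGTACG ✗.
Only k = 2 is perfect, so the longest perfect 3' overlap is 2.

Longest perfect overlap: 2 complementary base pairs; below the dimer-risk threshold (threshold 3).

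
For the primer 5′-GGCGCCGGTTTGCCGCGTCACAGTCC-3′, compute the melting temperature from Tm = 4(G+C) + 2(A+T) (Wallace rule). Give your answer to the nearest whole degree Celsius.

90°C

Base counts: A=2, T=5, G=9, C=10 (length 26).
Tm = 2·(2+5) + 4·(9+10) = 2·7 + 4·19 = 14 + 76 = 90°C.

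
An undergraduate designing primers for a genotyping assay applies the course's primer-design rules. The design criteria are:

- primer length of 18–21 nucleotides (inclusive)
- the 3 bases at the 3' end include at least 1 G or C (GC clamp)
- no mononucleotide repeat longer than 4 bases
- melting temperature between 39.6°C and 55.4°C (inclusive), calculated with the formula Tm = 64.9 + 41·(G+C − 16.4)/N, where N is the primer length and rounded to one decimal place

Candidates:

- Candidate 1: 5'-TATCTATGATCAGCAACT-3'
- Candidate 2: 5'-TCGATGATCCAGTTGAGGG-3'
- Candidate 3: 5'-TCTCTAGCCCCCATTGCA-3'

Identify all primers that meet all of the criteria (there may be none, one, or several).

Candidate 1 and Candidate 2.

Candidate 1 (18 nt, A=6 T=6 G=2 C=4): length 18 ✓; 3' end ACT has 1 G/C ✓; longest run = 2 ✓; Tm = 64.9 + 41·(6 − 16.4)/18 = 41.2°C ✓ — passes.
Candidate 2 (19 nt, A=4 T=5 G=7 C=3): length 19 ✓; 3' end GGG has 3 G/C ✓; longest run = 3 ✓; Tm = 64.9 + 41·(10 − 16.4)/19 = 51.1°C ✓ — passes.
Candidate 3 (18 nt, A=3 T=5 G=2 C=8): length 18 ✓; 3' end GCA has 2 G/C ✓; longest run = 5, exceeds 4 ✗; Tm = 64.9 + 41·(10 − 16.4)/18 = 50.3°C ✓ — fails.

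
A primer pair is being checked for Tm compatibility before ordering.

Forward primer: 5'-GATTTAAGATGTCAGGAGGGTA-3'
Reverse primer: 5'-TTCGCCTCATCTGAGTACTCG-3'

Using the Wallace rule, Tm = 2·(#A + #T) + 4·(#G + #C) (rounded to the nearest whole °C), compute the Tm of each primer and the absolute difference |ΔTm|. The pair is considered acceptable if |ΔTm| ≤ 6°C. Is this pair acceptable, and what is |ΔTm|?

Forward: A=7 T=6 G=8 C=1 → Tm = 2·13 + 4·9 = 62°C.
Reverse: A=3 T=7 G=4 C=7 → Tm = 2·10 + 4·11 = 64°C.
|ΔTm| = |62 − 64| = 2°C, ≤ 6°C.

|ΔTm| = 2°C; the pair is acceptable.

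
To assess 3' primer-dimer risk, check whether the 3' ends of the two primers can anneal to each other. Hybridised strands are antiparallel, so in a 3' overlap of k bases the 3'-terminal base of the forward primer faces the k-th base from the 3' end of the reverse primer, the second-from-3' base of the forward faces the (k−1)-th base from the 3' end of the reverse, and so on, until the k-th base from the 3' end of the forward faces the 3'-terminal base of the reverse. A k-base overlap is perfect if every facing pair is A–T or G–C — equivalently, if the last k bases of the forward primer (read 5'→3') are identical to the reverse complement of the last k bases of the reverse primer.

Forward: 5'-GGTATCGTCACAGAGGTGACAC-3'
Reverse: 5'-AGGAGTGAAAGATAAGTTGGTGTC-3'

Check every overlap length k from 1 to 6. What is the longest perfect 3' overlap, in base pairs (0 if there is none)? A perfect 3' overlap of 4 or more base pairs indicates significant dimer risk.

Longest perfect overlap: 5 complementary base pairs; significant dimer risk (threshold 4).

Last 6 bases (5'→3') — forward …TGACAC, reverse …GGTGTC.
Reverse complement of the reverse primer's last 6 bases: GACACC; its first k bases are the reverse complement of the reverse primer's last k bases, so a perfect k-base overlap needs the forward primer's last k bases to equal them.
Comparing (forward last k vs required): k=1: C vs G ✗; k=2: AC vs GA ✗; k=3: CAC vs GAC ✗; k=4: ACAC vs GACA ✗; k=5: GACAC vs GACAC ✓; k=6: TGACAC vs GACACC ✗.
Only k = 5 is perfect, so the longest perfect 3' overlap is 5.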